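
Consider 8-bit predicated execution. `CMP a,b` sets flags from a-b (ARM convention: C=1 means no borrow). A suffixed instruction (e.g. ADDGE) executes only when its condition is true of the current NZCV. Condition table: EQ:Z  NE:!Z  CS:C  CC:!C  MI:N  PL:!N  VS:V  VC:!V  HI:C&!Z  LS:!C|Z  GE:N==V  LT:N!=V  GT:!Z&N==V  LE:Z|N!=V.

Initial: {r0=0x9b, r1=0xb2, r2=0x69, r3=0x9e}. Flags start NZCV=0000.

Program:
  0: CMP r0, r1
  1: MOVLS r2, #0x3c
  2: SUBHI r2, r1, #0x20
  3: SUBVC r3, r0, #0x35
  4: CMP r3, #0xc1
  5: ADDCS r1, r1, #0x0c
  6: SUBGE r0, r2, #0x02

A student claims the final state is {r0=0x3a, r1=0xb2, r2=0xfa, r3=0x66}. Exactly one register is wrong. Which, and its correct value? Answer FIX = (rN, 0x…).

FIX = (r2, 0x3c)

0: ✓ CMP  NZCV=1000
1: ✓ MOVLS  r2←0x3c
2: · SUBHI
3: ✓ SUBVC  r3←0x66
4: ✓ CMP  NZCV=1001
5: · ADDCS
6: ✓ SUBGE  r0←0x3a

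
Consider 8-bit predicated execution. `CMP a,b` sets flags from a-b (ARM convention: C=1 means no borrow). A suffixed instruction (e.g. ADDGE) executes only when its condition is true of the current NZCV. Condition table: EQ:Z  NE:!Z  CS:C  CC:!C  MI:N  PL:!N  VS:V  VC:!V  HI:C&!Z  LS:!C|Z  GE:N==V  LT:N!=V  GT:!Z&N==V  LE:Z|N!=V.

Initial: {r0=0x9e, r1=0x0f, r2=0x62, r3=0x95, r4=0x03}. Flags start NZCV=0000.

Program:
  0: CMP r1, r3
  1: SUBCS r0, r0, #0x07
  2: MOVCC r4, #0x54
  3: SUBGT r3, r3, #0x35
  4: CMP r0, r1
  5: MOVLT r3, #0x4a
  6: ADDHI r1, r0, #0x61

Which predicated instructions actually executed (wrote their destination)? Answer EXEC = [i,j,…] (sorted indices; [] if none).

[0] flags=0000 → (cmp)
[1] flags=0000 CS?F → skip
[2] flags=0000 CC?T → r4=0x54
[3] flags=0000 GT?T → r3=0x60
[4] flags=1010 → (cmp)
[5] flags=1010 LT?T → r3=0x4a
[6] flags=1010 HI?T → r1=0xff

EXEC = [2,3,5,6]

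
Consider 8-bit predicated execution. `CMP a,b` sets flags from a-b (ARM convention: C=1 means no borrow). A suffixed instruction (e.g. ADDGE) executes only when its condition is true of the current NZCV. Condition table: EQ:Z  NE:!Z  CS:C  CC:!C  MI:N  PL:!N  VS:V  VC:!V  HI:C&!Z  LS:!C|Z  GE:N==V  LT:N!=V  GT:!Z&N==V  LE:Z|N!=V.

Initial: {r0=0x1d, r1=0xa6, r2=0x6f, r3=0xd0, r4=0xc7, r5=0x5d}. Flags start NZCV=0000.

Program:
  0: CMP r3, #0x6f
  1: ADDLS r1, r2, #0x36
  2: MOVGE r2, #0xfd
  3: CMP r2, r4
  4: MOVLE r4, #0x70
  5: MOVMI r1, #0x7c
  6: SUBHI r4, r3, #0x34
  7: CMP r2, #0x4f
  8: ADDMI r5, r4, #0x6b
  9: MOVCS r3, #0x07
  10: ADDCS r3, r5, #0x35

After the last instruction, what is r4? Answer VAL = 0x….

VAL = 0xc7

0: ✓ CMP  NZCV=0011
1: · ADDLS
2: · MOVGE
3: ✓ CMP  NZCV=1001
4: · MOVLE
5: ✓ MOVMI  r1←0x7c
6: · SUBHI
7: ✓ CMP  NZCV=0010
8: · ADDMI
9: ✓ MOVCS  r3←0x07
10: ✓ ADDCS  r3←0x92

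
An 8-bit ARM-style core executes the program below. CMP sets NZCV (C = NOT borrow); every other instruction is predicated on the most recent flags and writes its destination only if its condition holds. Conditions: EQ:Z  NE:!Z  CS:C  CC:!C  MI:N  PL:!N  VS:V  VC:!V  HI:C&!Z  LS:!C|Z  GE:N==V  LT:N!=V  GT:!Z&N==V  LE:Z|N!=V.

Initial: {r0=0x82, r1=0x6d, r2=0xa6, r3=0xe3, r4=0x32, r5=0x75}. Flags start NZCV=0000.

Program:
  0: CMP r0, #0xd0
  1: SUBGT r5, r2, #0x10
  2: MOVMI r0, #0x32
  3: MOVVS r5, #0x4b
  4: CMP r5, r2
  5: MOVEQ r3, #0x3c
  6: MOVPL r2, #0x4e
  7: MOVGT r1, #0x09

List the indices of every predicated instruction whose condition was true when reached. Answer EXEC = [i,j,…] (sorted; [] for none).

[0] flags=1000 → (cmp)
[1] flags=1000 GT?F → skip
[2] flags=1000 MI?T → r0=0x32
[3] flags=1000 VS?F → skip
[4] flags=1001 → (cmp)
[5] flags=1001 EQ?F → skip
[6] flags=1001 PL?F → skip
[7] flags=1001 GT?T → r1=0x09

EXEC = [2,7]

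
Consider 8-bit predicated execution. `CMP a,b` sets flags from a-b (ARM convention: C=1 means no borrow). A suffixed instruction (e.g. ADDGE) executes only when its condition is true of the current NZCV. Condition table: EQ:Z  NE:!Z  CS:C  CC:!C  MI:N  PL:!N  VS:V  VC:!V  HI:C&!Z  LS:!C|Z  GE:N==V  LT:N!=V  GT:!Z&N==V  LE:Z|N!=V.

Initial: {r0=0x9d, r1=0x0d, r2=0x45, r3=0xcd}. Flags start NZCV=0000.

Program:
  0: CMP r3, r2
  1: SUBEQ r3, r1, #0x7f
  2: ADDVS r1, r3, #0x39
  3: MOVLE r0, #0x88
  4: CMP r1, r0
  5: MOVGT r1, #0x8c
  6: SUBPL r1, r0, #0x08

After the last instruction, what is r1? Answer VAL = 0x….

0: ✓ CMP  NZCV=1010
1: · SUBEQ
2: · ADDVS
3: ✓ MOVLE  r0←0x88
4: ✓ CMP  NZCV=1001
5: ✓ MOVGT  r1←0x8c
6: · SUBPL

VAL = 0x8c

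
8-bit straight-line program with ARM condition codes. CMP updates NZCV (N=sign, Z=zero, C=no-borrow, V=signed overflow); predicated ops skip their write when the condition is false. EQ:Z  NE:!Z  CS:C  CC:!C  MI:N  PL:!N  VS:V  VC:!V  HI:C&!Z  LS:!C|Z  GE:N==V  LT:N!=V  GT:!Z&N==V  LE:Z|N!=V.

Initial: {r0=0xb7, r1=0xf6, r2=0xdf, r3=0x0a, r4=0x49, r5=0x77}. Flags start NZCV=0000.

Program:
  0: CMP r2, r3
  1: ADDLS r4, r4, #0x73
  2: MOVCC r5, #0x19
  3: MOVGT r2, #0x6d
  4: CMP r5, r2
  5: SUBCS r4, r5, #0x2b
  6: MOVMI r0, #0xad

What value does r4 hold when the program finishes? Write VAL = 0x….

VAL = 0x49

0: ✓ CMP  NZCV=1010
1: · ADDLS
2: · MOVCC
3: · MOVGT
4: ✓ CMP  NZCV=1001
5: · SUBCS
6: ✓ MOVMI  r0←0xad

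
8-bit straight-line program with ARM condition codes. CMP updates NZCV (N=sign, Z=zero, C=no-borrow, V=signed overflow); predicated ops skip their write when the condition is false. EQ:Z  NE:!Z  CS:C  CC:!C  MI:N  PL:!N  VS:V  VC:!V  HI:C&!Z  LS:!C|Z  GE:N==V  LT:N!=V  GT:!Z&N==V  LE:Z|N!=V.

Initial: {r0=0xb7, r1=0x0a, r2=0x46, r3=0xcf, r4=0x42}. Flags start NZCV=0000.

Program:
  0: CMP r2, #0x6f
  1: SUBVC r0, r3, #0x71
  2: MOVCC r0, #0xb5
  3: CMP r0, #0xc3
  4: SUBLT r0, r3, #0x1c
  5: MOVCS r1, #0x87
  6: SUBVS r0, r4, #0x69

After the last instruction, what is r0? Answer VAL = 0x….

VAL = 0xb3

0: ✓ CMP  NZCV=1000
1: ✓ SUBVC  r0←0x5e
2: ✓ MOVCC  r0←0xb5
3: ✓ CMP  NZCV=1000
4: ✓ SUBLT  r0←0xb3
5: · MOVCS
6: · SUBVS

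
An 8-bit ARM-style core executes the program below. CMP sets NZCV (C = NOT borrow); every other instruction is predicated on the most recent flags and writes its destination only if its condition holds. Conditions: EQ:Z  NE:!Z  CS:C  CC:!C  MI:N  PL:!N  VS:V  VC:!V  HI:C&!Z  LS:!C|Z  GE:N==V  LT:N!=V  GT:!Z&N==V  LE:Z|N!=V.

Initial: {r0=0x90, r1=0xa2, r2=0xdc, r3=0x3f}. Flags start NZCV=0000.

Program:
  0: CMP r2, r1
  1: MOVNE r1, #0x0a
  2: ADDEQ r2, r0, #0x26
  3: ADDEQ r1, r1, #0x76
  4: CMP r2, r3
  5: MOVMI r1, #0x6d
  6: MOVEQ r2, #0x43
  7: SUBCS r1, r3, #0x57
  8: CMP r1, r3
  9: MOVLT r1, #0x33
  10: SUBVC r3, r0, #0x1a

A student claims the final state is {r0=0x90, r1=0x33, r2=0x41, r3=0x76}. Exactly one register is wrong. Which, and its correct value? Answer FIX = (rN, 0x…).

[0] flags=0010 → (cmp)
[1] flags=0010 NE?T → r1=0x0a
[2] flags=0010 EQ?F → skip
[3] flags=0010 EQ?F → skip
[4] flags=1010 → (cmp)
[5] flags=1010 MI?T → r1=0x6d
[6] flags=1010 EQ?F → skip
[7] flags=1010 CS?T → r1=0xe8
[8] flags=1010 → (cmp)
[9] flags=1010 LT?T → r1=0x33
[10] flags=1010 VC?T → r3=0x76

FIX = (r2, 0xdc)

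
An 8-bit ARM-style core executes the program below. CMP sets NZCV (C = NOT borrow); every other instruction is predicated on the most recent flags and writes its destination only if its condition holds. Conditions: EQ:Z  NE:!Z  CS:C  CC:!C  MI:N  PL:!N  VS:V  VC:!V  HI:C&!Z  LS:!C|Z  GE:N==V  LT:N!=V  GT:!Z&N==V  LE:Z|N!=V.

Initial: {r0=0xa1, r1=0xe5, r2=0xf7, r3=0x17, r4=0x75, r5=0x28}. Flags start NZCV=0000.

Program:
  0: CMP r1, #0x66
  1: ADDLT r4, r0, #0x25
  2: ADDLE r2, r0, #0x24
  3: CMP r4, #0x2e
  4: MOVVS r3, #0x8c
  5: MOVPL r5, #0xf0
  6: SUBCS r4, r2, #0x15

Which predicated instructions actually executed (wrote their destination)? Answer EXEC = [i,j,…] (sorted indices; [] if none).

EXEC = [1,2,6]

[0] flags=0011 → (cmp)
[1] flags=0011 LT?T → r4=0xc6
[2] flags=0011 LE?T → r2=0xc5
[3] flags=1010 → (cmp)
[4] flags=1010 VS?F → skip
[5] flags=1010 PL?F → skip
[6] flags=1010 CS?T → r4=0xb0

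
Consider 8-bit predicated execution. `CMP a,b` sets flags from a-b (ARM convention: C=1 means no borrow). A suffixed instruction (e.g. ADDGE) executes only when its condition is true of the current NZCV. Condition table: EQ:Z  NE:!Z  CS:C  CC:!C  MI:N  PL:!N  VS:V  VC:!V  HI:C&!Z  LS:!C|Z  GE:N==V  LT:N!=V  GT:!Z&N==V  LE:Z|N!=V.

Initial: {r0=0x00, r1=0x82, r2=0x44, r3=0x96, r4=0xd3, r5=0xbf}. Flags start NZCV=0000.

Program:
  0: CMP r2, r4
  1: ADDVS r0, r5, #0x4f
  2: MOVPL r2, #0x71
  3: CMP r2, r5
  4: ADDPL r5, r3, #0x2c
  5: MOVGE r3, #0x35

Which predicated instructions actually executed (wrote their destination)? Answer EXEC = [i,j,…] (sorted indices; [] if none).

EXEC = [2,5]

0: ✓ CMP  NZCV=0000
1: · ADDVS
2: ✓ MOVPL  r2←0x71
3: ✓ CMP  NZCV=1001
4: · ADDPL
5: ✓ MOVGE  r3←0x35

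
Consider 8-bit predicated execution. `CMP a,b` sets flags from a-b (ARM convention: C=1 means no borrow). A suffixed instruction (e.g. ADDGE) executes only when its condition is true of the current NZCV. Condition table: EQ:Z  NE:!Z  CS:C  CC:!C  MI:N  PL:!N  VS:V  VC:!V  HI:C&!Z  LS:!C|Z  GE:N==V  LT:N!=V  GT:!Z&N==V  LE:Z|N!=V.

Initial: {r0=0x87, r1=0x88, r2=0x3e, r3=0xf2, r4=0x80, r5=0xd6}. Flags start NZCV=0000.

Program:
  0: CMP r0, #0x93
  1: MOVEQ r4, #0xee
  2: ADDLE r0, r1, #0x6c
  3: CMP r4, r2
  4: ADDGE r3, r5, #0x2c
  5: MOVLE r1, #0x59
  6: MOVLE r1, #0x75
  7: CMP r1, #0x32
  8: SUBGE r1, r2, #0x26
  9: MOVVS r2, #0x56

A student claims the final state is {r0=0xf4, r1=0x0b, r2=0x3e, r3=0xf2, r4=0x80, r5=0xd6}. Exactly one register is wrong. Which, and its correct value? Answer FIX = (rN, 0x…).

0: ✓ CMP  NZCV=1000
1: · MOVEQ
2: ✓ ADDLE  r0←0xf4
3: ✓ CMP  NZCV=0011
4: · ADDGE
5: ✓ MOVLE  r1←0x59
6: ✓ MOVLE  r1←0x75
7: ✓ CMP  NZCV=0010
8: ✓ SUBGE  r1←0x18
9: · MOVVS

FIX = (r1, 0x18)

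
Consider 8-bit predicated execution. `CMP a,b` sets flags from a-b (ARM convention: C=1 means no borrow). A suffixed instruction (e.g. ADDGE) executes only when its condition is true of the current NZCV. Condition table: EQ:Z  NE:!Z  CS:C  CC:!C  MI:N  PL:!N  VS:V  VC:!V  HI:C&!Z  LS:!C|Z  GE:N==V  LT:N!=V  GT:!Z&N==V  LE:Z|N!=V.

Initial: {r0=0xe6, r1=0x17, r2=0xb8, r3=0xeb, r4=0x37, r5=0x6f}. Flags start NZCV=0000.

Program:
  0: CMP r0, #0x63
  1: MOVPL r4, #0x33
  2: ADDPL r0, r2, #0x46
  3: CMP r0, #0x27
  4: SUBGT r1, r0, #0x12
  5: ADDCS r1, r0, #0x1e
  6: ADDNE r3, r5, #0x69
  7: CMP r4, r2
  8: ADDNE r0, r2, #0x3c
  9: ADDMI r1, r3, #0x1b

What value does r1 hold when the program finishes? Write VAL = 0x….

VAL = 0x04

0: ✓ CMP  NZCV=1010
1: · MOVPL
2: · ADDPL
3: ✓ CMP  NZCV=1010
4: · SUBGT
5: ✓ ADDCS  r1←0x04
6: ✓ ADDNE  r3←0xd8
7: ✓ CMP  NZCV=0000
8: ✓ ADDNE  r0←0xf4
9: · ADDMI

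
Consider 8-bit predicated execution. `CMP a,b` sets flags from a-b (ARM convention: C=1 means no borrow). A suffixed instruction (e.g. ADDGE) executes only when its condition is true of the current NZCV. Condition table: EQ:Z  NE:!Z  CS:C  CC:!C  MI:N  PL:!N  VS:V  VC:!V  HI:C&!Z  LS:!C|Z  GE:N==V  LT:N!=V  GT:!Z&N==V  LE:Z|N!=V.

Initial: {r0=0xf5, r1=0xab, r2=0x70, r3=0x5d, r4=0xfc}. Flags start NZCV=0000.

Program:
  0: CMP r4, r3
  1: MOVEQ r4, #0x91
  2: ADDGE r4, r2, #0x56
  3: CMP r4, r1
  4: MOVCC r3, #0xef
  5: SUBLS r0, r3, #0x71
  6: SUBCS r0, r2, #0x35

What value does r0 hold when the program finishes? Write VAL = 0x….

VAL = 0x3b

0: ✓ CMP  NZCV=1010
1: · MOVEQ
2: · ADDGE
3: ✓ CMP  NZCV=0010
4: · MOVCC
5: · SUBLS
6: ✓ SUBCS  r0←0x3b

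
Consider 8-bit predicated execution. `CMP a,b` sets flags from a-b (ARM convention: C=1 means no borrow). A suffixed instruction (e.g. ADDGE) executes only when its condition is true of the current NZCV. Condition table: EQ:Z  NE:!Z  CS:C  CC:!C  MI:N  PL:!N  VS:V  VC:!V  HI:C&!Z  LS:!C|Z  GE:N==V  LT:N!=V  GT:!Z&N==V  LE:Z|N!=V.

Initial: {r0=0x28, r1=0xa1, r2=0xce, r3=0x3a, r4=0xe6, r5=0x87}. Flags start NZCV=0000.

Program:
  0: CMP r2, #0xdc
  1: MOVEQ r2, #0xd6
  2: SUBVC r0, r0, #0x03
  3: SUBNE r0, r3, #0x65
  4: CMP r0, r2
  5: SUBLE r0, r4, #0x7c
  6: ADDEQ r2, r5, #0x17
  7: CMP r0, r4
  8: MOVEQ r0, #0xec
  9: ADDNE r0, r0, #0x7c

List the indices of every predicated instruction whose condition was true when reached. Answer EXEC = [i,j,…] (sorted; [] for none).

EXEC = [2,3,9]

0: ✓ CMP  NZCV=1000
1: · MOVEQ
2: ✓ SUBVC  r0←0x25
3: ✓ SUBNE  r0←0xd5
4: ✓ CMP  NZCV=0010
5: · SUBLE
6: · ADDEQ
7: ✓ CMP  NZCV=1000
8: · MOVEQ
9: ✓ ADDNE  r0←0x51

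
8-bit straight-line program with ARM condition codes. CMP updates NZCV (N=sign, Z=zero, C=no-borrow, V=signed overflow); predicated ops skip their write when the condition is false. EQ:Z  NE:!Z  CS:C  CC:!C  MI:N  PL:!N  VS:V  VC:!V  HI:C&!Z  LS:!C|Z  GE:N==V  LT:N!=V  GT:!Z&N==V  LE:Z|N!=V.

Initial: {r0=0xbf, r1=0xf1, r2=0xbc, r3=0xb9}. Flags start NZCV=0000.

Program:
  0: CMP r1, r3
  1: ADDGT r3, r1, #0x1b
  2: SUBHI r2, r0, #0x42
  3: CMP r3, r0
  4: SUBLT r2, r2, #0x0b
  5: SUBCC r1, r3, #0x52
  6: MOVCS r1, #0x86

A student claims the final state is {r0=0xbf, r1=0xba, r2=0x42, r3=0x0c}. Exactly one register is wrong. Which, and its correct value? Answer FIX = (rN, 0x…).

FIX = (r2, 0x7d)

0: ✓ CMP  NZCV=0010
1: ✓ ADDGT  r3←0x0c
2: ✓ SUBHI  r2←0x7d
3: ✓ CMP  NZCV=0000
4: · SUBLT
5: ✓ SUBCC  r1←0xba
6: · MOVCS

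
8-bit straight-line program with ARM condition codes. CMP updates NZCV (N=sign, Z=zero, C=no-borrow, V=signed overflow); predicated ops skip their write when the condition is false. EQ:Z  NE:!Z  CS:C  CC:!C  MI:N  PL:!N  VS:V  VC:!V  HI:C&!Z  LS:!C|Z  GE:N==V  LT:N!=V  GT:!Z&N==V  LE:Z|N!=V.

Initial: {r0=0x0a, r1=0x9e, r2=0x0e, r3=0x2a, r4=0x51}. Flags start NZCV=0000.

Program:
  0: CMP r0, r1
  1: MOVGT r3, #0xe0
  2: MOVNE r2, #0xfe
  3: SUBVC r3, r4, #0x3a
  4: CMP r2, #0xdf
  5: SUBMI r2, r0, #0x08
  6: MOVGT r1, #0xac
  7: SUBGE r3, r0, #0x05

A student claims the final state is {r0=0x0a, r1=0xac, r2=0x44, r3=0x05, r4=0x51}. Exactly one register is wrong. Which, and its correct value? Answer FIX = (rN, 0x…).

FIX = (r2, 0xfe)

[0] flags=0000 → (cmp)
[1] flags=0000 GT?T → r3=0xe0
[2] flags=0000 NE?T → r2=0xfe
[3] flags=0000 VC?T → r3=0x17
[4] flags=0010 → (cmp)
[5] flags=0010 MI?F → skip
[6] flags=0010 GT?T → r1=0xac
[7] flags=0010 GE?T → r3=0x05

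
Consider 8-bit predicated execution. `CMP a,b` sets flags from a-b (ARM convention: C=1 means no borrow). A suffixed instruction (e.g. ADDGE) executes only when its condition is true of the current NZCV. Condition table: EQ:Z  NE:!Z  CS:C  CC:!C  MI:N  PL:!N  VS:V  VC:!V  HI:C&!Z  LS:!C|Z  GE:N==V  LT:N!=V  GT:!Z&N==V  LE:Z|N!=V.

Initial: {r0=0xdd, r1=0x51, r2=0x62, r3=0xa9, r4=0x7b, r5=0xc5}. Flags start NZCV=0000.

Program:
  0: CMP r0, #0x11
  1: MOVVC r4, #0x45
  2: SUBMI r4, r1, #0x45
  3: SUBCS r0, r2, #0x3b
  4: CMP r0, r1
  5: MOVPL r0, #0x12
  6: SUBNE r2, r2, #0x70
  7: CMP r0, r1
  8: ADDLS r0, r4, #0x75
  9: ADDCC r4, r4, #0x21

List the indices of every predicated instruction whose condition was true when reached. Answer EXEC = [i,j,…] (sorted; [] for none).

EXEC = [1,2,3,6,8,9]

0: ✓ CMP  NZCV=1010
1: ✓ MOVVC  r4←0x45
2: ✓ SUBMI  r4←0x0c
3: ✓ SUBCS  r0←0x27
4: ✓ CMP  NZCV=1000
5: · MOVPL
6: ✓ SUBNE  r2←0xf2
7: ✓ CMP  NZCV=1000
8: ✓ ADDLS  r0←0x81
9: ✓ ADDCC  r4←0x2d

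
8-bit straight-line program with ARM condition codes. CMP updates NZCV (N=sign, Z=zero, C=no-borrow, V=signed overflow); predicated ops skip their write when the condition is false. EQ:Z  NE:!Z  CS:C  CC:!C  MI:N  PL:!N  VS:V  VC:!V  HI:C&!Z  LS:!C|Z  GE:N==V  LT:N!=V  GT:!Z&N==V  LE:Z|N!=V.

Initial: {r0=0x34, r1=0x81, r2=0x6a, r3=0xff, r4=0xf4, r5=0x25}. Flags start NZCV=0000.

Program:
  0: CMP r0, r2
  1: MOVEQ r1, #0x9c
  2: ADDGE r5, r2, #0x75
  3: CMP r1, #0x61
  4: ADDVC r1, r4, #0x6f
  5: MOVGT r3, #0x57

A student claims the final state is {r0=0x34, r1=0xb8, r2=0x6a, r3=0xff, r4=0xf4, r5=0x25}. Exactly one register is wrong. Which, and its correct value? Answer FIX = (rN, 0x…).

[0] flags=1000 → (cmp)
[1] flags=1000 EQ?F → skip
[2] flags=1000 GE?F → skip
[3] flags=0011 → (cmp)
[4] flags=0011 VC?F → skip
[5] flags=0011 GT?F → skip

FIX = (r1, 0x81)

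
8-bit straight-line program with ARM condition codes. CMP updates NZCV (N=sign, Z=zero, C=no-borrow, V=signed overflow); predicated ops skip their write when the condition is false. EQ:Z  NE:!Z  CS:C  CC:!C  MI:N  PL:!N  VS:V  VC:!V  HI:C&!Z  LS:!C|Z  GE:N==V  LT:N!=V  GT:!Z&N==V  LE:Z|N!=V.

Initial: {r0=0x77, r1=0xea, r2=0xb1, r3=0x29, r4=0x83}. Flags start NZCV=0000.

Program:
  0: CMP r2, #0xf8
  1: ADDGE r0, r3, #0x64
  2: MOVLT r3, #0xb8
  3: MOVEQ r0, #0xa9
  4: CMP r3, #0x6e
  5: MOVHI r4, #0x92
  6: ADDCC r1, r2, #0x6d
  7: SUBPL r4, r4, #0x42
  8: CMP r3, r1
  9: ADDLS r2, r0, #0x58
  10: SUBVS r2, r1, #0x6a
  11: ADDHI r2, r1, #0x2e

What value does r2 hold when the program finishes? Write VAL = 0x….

VAL = 0xcf

0: ✓ CMP  NZCV=1000
1: · ADDGE
2: ✓ MOVLT  r3←0xb8
3: · MOVEQ
4: ✓ CMP  NZCV=0011
5: ✓ MOVHI  r4←0x92
6: · ADDCC
7: ✓ SUBPL  r4←0x50
8: ✓ CMP  NZCV=1000
9: ✓ ADDLS  r2←0xcf
10: · SUBVS
11: · ADDHI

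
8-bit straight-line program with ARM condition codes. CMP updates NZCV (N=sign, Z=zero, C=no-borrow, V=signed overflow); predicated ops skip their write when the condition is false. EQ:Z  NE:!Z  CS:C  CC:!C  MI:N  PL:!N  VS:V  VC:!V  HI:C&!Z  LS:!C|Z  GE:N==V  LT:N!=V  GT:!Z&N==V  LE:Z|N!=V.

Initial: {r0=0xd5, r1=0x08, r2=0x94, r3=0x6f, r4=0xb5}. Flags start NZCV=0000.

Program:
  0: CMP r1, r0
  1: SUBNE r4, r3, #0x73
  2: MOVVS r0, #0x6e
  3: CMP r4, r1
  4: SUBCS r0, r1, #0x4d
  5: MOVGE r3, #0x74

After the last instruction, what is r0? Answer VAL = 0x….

0: ✓ CMP  NZCV=0000
1: ✓ SUBNE  r4←0xfc
2: · MOVVS
3: ✓ CMP  NZCV=1010
4: ✓ SUBCS  r0←0xbb
5: · MOVGE

VAL = 0xbb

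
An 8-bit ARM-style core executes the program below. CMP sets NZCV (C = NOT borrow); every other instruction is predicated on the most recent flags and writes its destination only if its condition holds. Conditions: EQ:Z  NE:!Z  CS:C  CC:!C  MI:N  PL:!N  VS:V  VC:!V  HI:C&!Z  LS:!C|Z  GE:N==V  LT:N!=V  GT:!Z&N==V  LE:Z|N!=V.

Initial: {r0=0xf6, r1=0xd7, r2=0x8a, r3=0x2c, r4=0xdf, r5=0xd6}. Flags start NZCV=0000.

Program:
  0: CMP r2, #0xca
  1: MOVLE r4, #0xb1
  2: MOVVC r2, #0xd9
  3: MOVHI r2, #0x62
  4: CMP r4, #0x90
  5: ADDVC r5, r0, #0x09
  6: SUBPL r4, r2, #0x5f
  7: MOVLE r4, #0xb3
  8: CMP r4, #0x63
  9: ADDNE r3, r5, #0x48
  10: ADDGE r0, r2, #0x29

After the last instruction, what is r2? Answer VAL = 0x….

0: ✓ CMP  NZCV=1000
1: ✓ MOVLE  r4←0xb1
2: ✓ MOVVC  r2←0xd9
3: · MOVHI
4: ✓ CMP  NZCV=0010
5: ✓ ADDVC  r5←0xff
6: ✓ SUBPL  r4←0x7a
7: · MOVLE
8: ✓ CMP  NZCV=0010
9: ✓ ADDNE  r3←0x47
10: ✓ ADDGE  r0←0x02

VAL = 0xd9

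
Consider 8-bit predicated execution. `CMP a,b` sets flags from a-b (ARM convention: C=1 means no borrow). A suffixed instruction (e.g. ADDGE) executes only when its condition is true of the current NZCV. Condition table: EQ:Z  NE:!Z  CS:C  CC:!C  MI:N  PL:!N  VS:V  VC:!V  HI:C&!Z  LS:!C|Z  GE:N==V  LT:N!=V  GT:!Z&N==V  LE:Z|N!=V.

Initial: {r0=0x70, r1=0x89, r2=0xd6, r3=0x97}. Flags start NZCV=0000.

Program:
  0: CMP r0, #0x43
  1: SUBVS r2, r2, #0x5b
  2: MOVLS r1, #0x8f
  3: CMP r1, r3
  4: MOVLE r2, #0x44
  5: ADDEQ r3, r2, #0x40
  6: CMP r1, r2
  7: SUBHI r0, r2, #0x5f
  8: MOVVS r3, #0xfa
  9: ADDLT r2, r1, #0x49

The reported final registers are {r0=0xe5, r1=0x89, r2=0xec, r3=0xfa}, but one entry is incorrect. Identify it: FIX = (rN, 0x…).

FIX = (r2, 0xd2)

0: ✓ CMP  NZCV=0010
1: · SUBVS
2: · MOVLS
3: ✓ CMP  NZCV=1000
4: ✓ MOVLE  r2←0x44
5: · ADDEQ
6: ✓ CMP  NZCV=0011
7: ✓ SUBHI  r0←0xe5
8: ✓ MOVVS  r3←0xfa
9: ✓ ADDLT  r2←0xd2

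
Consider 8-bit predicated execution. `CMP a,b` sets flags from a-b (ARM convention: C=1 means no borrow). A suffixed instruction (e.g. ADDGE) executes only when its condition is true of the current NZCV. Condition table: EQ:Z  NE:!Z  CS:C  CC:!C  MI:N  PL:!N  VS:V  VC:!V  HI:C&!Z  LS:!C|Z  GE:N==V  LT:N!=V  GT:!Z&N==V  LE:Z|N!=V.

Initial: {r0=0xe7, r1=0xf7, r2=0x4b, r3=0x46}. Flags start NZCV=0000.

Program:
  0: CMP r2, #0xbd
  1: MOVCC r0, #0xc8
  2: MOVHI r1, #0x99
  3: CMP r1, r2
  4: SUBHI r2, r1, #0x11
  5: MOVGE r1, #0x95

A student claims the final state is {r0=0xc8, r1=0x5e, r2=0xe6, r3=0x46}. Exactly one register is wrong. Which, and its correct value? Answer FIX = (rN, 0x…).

[0] flags=1001 → (cmp)
[1] flags=1001 CC?T → r0=0xc8
[2] flags=1001 HI?F → skip
[3] flags=1010 → (cmp)
[4] flags=1010 HI?T → r2=0xe6
[5] flags=1010 GE?F → skip

FIX = (r1, 0xf7)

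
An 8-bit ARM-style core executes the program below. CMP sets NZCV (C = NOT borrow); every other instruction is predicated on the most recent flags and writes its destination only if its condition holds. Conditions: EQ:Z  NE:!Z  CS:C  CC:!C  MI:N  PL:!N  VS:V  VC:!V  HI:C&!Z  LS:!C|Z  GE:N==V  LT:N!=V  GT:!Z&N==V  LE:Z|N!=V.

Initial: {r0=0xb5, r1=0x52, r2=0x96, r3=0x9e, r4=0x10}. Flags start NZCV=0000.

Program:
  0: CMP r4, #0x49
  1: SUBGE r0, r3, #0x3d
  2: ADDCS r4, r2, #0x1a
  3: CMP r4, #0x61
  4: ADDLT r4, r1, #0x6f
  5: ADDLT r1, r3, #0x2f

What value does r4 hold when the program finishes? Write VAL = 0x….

0: ✓ CMP  NZCV=1000
1: · SUBGE
2: · ADDCS
3: ✓ CMP  NZCV=1000
4: ✓ ADDLT  r4←0xc1
5: ✓ ADDLT  r1←0xcd

VAL = 0xc1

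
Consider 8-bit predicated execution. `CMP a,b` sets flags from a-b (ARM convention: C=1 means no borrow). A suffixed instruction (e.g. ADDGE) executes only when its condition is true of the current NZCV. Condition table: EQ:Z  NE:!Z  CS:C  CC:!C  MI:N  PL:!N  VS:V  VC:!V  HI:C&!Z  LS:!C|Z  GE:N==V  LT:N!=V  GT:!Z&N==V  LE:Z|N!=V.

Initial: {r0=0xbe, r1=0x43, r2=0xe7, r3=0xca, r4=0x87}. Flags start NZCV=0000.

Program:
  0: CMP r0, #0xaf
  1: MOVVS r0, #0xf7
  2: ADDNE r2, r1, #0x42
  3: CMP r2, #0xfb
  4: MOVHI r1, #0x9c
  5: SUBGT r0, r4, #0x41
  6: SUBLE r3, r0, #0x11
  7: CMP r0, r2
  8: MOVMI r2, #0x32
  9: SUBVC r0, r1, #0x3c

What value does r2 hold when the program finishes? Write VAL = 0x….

0: ✓ CMP  NZCV=0010
1: · MOVVS
2: ✓ ADDNE  r2←0x85
3: ✓ CMP  NZCV=1000
4: · MOVHI
5: · SUBGT
6: ✓ SUBLE  r3←0xad
7: ✓ CMP  NZCV=0010
8: · MOVMI
9: ✓ SUBVC  r0←0x07

VAL = 0x85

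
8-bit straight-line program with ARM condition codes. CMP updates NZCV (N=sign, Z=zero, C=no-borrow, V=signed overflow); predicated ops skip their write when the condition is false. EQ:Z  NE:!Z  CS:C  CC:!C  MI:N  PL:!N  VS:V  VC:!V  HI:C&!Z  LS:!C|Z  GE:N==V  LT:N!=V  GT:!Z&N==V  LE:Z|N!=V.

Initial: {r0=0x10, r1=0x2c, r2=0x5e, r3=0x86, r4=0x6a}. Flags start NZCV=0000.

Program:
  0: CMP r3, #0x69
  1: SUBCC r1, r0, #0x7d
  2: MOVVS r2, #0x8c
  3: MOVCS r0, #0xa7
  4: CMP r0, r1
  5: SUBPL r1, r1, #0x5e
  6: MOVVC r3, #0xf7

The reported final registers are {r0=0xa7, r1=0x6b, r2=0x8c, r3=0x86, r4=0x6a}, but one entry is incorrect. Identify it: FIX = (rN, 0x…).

0: ✓ CMP  NZCV=0011
1: · SUBCC
2: ✓ MOVVS  r2←0x8c
3: ✓ MOVCS  r0←0xa7
4: ✓ CMP  NZCV=0011
5: ✓ SUBPL  r1←0xce
6: · MOVVC

FIX = (r1, 0xce)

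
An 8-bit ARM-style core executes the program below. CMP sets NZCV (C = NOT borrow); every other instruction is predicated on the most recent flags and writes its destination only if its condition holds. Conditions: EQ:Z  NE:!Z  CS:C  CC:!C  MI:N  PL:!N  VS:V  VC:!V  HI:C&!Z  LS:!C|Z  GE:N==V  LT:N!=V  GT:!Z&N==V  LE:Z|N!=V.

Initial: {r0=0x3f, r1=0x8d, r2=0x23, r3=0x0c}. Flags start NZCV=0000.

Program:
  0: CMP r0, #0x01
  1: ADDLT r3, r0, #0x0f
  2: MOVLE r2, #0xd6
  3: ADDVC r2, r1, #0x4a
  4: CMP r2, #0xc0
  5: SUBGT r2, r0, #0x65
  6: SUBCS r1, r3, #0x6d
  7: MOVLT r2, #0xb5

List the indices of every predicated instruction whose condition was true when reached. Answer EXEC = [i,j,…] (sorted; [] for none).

EXEC = [3,5,6]

[0] flags=0010 → (cmp)
[1] flags=0010 LT?F → skip
[2] flags=0010 LE?F → skip
[3] flags=0010 VC?T → r2=0xd7
[4] flags=0010 → (cmp)
[5] flags=0010 GT?T → r2=0xda
[6] flags=0010 CS?T → r1=0x9f
[7] flags=0010 LT?F → skip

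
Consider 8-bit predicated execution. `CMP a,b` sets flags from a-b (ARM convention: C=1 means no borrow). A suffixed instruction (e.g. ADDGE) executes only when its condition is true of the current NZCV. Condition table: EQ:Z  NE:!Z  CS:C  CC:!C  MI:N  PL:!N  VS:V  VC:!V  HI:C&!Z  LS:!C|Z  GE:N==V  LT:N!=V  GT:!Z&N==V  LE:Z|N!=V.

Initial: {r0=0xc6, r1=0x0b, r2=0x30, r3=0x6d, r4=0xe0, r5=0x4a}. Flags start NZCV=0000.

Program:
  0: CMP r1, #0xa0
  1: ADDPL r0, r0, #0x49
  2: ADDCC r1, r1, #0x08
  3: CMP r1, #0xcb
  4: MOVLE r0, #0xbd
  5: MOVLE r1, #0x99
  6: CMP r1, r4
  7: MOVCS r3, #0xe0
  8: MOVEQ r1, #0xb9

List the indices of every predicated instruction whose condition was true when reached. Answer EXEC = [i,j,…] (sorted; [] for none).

[0] flags=0000 → (cmp)
[1] flags=0000 PL?T → r0=0x0f
[2] flags=0000 CC?T → r1=0x13
[3] flags=0000 → (cmp)
[4] flags=0000 LE?F → skip
[5] flags=0000 LE?F → skip
[6] flags=0000 → (cmp)
[7] flags=0000 CS?F → skip
[8] flags=0000 EQ?F → skip

EXEC = [1,2]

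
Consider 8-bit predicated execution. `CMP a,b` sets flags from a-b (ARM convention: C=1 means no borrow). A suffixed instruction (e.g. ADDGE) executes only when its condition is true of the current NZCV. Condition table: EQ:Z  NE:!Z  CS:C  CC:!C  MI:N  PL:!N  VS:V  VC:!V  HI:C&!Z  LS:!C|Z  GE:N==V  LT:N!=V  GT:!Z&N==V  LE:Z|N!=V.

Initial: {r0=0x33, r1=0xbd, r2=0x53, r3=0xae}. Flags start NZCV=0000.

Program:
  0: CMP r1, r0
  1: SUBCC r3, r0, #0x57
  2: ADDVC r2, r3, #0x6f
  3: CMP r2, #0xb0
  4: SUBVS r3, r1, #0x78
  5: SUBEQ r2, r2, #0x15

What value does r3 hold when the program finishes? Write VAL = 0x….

VAL = 0xae

0: ✓ CMP  NZCV=1010
1: · SUBCC
2: ✓ ADDVC  r2←0x1d
3: ✓ CMP  NZCV=0000
4: · SUBVS
5: · SUBEQ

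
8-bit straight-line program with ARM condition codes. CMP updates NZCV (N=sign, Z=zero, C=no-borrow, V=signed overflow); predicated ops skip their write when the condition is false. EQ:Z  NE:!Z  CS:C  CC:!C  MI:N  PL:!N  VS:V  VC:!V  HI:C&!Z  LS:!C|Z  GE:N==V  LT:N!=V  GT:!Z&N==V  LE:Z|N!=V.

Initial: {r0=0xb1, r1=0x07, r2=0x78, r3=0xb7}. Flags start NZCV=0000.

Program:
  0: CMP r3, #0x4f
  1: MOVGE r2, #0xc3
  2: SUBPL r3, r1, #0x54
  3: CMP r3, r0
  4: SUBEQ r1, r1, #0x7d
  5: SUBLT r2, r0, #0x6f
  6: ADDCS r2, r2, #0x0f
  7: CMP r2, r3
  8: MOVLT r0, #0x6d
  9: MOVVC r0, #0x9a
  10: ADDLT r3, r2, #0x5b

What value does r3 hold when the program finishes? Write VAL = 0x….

VAL = 0xe2

0: ✓ CMP  NZCV=0011
1: · MOVGE
2: ✓ SUBPL  r3←0xb3
3: ✓ CMP  NZCV=0010
4: · SUBEQ
5: · SUBLT
6: ✓ ADDCS  r2←0x87
7: ✓ CMP  NZCV=1000
8: ✓ MOVLT  r0←0x6d
9: ✓ MOVVC  r0←0x9a
10: ✓ ADDLT  r3←0xe2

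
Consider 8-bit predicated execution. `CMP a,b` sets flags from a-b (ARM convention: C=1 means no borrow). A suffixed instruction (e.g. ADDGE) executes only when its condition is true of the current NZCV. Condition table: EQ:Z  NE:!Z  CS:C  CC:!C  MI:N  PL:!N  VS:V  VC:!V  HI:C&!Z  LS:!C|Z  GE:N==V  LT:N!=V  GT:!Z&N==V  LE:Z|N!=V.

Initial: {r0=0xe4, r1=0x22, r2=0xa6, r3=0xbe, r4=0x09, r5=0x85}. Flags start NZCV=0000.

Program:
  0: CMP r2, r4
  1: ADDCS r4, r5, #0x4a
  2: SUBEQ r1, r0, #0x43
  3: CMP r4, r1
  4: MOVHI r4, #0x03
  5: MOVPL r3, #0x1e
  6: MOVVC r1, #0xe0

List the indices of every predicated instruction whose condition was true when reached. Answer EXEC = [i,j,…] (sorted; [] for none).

EXEC = [1,4,6]

0: ✓ CMP  NZCV=1010
1: ✓ ADDCS  r4←0xcf
2: · SUBEQ
3: ✓ CMP  NZCV=1010
4: ✓ MOVHI  r4←0x03
5: · MOVPL
6: ✓ MOVVC  r1←0xe0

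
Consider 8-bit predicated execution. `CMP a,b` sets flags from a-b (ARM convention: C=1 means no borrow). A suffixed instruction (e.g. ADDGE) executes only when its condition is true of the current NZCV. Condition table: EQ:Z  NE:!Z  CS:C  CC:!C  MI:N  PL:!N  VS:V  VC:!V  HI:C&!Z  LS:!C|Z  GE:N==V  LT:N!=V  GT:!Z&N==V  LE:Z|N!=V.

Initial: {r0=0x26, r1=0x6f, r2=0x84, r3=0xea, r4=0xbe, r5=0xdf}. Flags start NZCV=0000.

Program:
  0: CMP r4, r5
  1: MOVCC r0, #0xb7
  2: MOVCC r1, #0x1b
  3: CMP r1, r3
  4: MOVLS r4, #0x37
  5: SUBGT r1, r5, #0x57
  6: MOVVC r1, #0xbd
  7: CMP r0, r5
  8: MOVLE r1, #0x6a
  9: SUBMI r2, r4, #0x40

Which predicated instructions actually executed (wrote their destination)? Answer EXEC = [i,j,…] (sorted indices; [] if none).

0: ✓ CMP  NZCV=1000
1: ✓ MOVCC  r0←0xb7
2: ✓ MOVCC  r1←0x1b
3: ✓ CMP  NZCV=0000
4: ✓ MOVLS  r4←0x37
5: ✓ SUBGT  r1←0x88
6: ✓ MOVVC  r1←0xbd
7: ✓ CMP  NZCV=1000
8: ✓ MOVLE  r1←0x6a
9: ✓ SUBMI  r2←0xf7

EXEC = [1,2,4,5,6,8,9]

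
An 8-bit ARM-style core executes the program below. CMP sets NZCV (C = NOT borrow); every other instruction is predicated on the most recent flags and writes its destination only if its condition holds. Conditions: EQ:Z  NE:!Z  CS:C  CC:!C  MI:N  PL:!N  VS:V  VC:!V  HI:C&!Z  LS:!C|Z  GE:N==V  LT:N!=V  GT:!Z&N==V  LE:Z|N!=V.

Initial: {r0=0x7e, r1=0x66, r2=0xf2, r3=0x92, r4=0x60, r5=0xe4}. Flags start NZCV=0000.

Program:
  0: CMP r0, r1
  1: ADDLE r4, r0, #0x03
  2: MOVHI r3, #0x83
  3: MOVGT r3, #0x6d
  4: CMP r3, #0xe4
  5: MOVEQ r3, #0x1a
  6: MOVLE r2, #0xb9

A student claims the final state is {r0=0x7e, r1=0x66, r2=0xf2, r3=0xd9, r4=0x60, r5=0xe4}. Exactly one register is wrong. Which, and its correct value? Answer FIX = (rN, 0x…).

[0] flags=0010 → (cmp)
[1] flags=0010 LE?F → skip
[2] flags=0010 HI?T → r3=0x83
[3] flags=0010 GT?T → r3=0x6d
[4] flags=1001 → (cmp)
[5] flags=1001 EQ?F → skip
[6] flags=1001 LE?F → skip

FIX = (r3, 0x6d)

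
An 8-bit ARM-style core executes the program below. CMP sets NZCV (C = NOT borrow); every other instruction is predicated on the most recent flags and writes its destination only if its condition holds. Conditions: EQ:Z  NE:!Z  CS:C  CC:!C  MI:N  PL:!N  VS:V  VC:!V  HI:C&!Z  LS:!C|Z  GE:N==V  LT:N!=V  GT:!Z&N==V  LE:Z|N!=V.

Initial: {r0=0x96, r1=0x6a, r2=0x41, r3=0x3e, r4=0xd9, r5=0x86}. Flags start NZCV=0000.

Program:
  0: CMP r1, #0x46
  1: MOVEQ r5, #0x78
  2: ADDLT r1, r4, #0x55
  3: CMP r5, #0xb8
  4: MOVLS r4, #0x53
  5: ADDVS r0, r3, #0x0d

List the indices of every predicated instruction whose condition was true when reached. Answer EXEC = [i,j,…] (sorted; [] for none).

0: ✓ CMP  NZCV=0010
1: · MOVEQ
2: · ADDLT
3: ✓ CMP  NZCV=1000
4: ✓ MOVLS  r4←0x53
5: · ADDVS

EXEC = [4]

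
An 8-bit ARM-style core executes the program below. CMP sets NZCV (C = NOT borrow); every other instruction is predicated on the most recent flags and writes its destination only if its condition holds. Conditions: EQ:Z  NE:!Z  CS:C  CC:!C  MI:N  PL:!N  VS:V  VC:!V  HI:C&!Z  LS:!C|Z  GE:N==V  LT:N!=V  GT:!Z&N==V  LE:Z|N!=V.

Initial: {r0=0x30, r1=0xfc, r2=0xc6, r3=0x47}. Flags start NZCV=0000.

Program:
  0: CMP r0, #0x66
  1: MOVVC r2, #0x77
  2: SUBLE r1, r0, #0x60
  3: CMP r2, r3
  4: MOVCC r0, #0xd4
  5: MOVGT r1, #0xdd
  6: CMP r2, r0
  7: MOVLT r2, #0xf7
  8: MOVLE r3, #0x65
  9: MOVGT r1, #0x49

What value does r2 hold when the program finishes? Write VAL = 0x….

VAL = 0x77

[0] flags=1000 → (cmp)
[1] flags=1000 VC?T → r2=0x77
[2] flags=1000 LE?T → r1=0xd0
[3] flags=0010 → (cmp)
[4] flags=0010 CC?F → skip
[5] flags=0010 GT?T → r1=0xdd
[6] flags=0010 → (cmp)
[7] flags=0010 LT?F → skip
[8] flags=0010 LE?F → skip
[9] flags=0010 GT?T → r1=0x49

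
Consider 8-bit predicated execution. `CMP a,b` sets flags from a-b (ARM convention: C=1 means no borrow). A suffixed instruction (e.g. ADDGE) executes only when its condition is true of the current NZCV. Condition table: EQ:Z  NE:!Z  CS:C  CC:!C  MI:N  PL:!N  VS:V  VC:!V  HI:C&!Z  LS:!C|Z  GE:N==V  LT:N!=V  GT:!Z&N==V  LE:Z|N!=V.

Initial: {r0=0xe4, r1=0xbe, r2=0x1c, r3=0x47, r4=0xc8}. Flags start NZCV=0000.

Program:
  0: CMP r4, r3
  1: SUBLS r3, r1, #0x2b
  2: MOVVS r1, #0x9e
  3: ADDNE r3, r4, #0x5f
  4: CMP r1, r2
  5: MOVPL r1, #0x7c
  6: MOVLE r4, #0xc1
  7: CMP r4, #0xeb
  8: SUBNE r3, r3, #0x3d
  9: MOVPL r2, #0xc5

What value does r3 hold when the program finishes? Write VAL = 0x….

VAL = 0xea

0: ✓ CMP  NZCV=1010
1: · SUBLS
2: · MOVVS
3: ✓ ADDNE  r3←0x27
4: ✓ CMP  NZCV=1010
5: · MOVPL
6: ✓ MOVLE  r4←0xc1
7: ✓ CMP  NZCV=1000
8: ✓ SUBNE  r3←0xea
9: · MOVPL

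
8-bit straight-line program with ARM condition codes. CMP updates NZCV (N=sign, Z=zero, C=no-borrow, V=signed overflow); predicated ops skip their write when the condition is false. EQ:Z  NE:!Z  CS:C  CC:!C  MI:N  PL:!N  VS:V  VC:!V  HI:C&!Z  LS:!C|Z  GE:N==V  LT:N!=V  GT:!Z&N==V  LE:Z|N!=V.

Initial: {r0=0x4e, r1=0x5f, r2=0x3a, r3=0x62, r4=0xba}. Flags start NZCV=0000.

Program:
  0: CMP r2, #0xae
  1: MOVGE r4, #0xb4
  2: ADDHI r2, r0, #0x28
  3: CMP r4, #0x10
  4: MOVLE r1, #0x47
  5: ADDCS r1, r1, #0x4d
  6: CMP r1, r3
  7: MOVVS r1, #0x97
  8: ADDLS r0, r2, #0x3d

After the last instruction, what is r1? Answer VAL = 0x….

0: ✓ CMP  NZCV=1001
1: ✓ MOVGE  r4←0xb4
2: · ADDHI
3: ✓ CMP  NZCV=1010
4: ✓ MOVLE  r1←0x47
5: ✓ ADDCS  r1←0x94
6: ✓ CMP  NZCV=0011
7: ✓ MOVVS  r1←0x97
8: · ADDLS

VAL = 0x97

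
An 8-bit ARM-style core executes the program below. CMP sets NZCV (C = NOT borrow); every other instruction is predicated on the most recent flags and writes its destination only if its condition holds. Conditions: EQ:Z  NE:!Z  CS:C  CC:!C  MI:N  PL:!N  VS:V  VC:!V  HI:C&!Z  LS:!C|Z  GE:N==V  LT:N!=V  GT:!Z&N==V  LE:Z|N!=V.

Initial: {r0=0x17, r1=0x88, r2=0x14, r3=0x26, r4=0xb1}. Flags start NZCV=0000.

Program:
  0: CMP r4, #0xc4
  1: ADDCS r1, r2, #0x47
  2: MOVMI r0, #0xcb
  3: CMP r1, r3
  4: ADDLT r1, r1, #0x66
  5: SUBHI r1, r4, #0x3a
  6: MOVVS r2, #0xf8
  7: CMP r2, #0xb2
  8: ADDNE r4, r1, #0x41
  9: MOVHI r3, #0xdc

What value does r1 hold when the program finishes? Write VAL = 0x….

[0] flags=1000 → (cmp)
[1] flags=1000 CS?F → skip
[2] flags=1000 MI?T → r0=0xcb
[3] flags=0011 → (cmp)
[4] flags=0011 LT?T → r1=0xee
[5] flags=0011 HI?T → r1=0x77
[6] flags=0011 VS?T → r2=0xf8
[7] flags=0010 → (cmp)
[8] flags=0010 NE?T → r4=0xb8
[9] flags=0010 HI?T → r3=0xdc

VAL = 0x77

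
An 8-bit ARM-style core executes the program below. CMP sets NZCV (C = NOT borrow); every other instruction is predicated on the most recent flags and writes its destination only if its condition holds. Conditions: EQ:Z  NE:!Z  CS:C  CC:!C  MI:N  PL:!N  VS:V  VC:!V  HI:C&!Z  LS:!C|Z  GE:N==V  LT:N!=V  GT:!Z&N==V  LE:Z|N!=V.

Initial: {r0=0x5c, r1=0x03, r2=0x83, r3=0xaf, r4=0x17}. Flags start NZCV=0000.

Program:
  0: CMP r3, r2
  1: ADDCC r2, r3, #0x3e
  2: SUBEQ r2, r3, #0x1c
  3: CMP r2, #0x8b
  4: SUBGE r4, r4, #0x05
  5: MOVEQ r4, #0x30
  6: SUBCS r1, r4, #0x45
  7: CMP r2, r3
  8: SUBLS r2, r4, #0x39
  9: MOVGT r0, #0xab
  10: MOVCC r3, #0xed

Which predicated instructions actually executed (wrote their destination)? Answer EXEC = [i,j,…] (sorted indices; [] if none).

[0] flags=0010 → (cmp)
[1] flags=0010 CC?F → skip
[2] flags=0010 EQ?F → skip
[3] flags=1000 → (cmp)
[4] flags=1000 GE?F → skip
[5] flags=1000 EQ?F → skip
[6] flags=1000 CS?F → skip
[7] flags=1000 → (cmp)
[8] flags=1000 LS?T → r2=0xde
[9] flags=1000 GT?F → skip
[10] flags=1000 CC?T → r3=0xed

EXEC = [8,10]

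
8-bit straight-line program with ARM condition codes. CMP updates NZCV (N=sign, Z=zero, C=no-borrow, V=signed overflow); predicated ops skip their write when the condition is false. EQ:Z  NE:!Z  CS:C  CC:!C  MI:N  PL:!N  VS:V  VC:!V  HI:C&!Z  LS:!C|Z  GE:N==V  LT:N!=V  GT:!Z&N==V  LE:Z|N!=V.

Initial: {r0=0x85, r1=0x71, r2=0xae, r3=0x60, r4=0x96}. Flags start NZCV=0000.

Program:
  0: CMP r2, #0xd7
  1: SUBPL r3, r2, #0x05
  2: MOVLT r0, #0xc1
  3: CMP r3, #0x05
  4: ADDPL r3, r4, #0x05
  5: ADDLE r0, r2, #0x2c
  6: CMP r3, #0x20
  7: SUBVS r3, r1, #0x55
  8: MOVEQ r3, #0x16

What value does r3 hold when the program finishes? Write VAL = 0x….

VAL = 0x1c

0: ✓ CMP  NZCV=1000
1: · SUBPL
2: ✓ MOVLT  r0←0xc1
3: ✓ CMP  NZCV=0010
4: ✓ ADDPL  r3←0x9b
5: · ADDLE
6: ✓ CMP  NZCV=0011
7: ✓ SUBVS  r3←0x1c
8: · MOVEQ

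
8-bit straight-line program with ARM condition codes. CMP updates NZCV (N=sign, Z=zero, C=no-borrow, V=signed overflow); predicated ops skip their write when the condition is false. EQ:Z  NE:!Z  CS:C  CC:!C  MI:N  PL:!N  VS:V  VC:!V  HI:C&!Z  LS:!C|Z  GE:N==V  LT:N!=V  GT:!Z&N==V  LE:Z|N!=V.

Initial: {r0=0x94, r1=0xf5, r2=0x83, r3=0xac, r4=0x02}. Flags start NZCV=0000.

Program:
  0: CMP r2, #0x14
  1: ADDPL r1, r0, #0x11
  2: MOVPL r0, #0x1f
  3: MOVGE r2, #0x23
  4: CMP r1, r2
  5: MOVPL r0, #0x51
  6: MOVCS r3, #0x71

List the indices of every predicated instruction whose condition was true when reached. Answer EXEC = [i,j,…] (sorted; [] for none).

EXEC = [1,2,5,6]

0: ✓ CMP  NZCV=0011
1: ✓ ADDPL  r1←0xa5
2: ✓ MOVPL  r0←0x1f
3: · MOVGE
4: ✓ CMP  NZCV=0010
5: ✓ MOVPL  r0←0x51
6: ✓ MOVCS  r3←0x71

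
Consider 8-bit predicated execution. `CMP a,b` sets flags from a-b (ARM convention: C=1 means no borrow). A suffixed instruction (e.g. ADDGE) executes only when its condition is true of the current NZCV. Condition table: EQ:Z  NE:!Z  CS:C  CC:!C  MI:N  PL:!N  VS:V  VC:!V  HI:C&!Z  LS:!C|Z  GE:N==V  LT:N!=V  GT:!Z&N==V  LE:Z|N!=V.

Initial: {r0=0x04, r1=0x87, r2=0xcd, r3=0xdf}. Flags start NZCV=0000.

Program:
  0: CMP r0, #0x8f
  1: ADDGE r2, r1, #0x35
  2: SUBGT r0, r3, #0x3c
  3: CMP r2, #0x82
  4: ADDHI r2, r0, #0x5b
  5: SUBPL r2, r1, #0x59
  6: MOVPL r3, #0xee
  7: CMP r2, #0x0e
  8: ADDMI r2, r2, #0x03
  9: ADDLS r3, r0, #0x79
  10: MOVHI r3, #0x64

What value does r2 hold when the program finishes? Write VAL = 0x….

[0] flags=0000 → (cmp)
[1] flags=0000 GE?T → r2=0xbc
[2] flags=0000 GT?T → r0=0xa3
[3] flags=0010 → (cmp)
[4] flags=0010 HI?T → r2=0xfe
[5] flags=0010 PL?T → r2=0x2e
[6] flags=0010 PL?T → r3=0xee
[7] flags=0010 → (cmp)
[8] flags=0010 MI?F → skip
[9] flags=0010 LS?F → skip
[10] flags=0010 HI?T → r3=0x64

VAL = 0x2e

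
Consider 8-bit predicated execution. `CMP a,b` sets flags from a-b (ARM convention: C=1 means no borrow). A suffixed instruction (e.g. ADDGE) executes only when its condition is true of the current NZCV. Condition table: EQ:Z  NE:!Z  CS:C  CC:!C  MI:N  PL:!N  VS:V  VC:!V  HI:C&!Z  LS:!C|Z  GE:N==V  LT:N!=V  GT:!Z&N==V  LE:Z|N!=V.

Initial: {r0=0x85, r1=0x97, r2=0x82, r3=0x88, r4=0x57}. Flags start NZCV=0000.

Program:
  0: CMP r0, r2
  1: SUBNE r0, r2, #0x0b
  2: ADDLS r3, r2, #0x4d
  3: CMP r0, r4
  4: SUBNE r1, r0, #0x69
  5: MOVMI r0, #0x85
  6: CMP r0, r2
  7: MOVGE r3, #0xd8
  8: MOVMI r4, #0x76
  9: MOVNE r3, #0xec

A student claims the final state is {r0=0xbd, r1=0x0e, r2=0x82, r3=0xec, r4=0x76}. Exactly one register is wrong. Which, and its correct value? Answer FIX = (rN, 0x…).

FIX = (r0, 0x77)

0: ✓ CMP  NZCV=0010
1: ✓ SUBNE  r0←0x77
2: · ADDLS
3: ✓ CMP  NZCV=0010
4: ✓ SUBNE  r1←0x0e
5: · MOVMI
6: ✓ CMP  NZCV=1001
7: ✓ MOVGE  r3←0xd8
8: ✓ MOVMI  r4←0x76
9: ✓ MOVNE  r3←0xec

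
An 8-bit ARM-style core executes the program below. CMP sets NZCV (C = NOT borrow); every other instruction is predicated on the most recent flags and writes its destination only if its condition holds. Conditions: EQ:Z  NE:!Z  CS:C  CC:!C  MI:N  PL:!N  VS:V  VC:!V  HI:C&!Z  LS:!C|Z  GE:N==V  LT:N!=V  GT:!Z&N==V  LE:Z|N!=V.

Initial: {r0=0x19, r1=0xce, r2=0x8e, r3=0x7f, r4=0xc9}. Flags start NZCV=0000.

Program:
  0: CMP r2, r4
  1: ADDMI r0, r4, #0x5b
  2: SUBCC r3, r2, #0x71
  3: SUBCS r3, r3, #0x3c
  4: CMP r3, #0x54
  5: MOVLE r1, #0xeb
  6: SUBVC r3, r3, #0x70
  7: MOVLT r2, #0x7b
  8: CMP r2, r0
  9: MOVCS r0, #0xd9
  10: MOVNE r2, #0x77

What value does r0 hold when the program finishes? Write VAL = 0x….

VAL = 0xd9

0: ✓ CMP  NZCV=1000
1: ✓ ADDMI  r0←0x24
2: ✓ SUBCC  r3←0x1d
3: · SUBCS
4: ✓ CMP  NZCV=1000
5: ✓ MOVLE  r1←0xeb
6: ✓ SUBVC  r3←0xad
7: ✓ MOVLT  r2←0x7b
8: ✓ CMP  NZCV=0010
9: ✓ MOVCS  r0←0xd9
10: ✓ MOVNE  r2←0x77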